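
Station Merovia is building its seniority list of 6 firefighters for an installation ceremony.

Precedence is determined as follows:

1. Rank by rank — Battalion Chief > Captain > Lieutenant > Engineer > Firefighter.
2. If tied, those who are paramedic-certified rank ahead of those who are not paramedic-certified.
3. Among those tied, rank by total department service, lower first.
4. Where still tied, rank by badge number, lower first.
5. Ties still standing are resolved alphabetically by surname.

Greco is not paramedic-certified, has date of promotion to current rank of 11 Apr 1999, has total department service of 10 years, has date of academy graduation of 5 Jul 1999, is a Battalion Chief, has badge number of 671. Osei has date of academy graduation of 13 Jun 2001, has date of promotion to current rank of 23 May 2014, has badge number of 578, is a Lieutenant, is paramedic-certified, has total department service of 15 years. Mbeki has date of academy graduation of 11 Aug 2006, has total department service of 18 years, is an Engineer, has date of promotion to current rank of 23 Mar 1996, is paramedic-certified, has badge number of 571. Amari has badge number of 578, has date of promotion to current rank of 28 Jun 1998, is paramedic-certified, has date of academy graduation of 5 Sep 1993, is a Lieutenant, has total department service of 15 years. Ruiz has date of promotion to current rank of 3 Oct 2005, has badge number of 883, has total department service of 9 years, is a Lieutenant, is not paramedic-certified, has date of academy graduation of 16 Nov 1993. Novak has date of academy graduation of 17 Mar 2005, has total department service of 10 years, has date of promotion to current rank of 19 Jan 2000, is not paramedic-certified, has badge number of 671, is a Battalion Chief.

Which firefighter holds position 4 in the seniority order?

By rank: Greco and Novak (Battalion Chief); then Amari, Osei and Ruiz (Lieutenant); then Mbeki (Engineer).
Greco and Novak are each not paramedic-certified, so the next rule applies.
Greco and Novak both have total department service 10 years, so the next rule applies.
Greco and Novak both have badge number 671, so the next rule applies.
Among Greco and Novak, alphabetically by surname: Greco before Novak.
Among Amari, Osei and Ruiz, paramedic-certified before not paramedic-certified: Amari and Osei (paramedic-certified) before Ruiz (not paramedic-certified).
Amari and Osei both have total department service 15 years, so the next rule applies.
Amari and Osei both have badge number 578, so the next rule applies.
Among Amari and Osei, alphabetically by surname: Amari before Osei.
Order: Greco, Novak, Amari, Osei, Ruiz, Mbeki.

Osei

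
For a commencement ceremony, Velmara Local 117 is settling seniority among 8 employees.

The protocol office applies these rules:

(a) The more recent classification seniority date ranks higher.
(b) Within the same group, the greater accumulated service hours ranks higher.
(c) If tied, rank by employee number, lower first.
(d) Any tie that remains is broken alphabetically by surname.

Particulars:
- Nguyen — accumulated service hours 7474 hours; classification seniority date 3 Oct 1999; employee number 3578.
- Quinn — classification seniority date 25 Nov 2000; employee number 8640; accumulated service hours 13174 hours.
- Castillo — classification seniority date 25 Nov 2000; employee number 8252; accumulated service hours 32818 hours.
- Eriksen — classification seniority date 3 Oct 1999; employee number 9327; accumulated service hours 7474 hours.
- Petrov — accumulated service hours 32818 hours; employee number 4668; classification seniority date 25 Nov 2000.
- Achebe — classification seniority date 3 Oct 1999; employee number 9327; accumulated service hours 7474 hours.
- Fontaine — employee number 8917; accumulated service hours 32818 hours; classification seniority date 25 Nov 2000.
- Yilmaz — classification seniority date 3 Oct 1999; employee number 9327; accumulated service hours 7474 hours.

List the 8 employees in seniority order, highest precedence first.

By classification seniority date (later first): Petrov, Castillo, Fontaine and Quinn (each 25 Nov 2000); then Nguyen, Achebe, Eriksen and Yilmaz (each 3 Oct 1999).
Among Petrov, Castillo, Fontaine and Quinn, by accumulated service hours (higher first): Petrov, Castillo and Fontaine (32818 hours) before Quinn (13174 hours).
Among Petrov, Castillo and Fontaine, by employee number (lower first): Petrov (4668) before Castillo (8252) before Fontaine (8917).
Nguyen, Achebe, Eriksen and Yilmaz all have accumulated service hours 7474 hours, so the next rule applies.
Among Nguyen, Achebe, Eriksen and Yilmaz, by employee number (lower first): Nguyen (3578) before Achebe, Eriksen and Yilmaz (9327).
Among Achebe, Eriksen and Yilmaz, alphabetically by surname: Achebe before Eriksen before Yilmaz.
Full order: Petrov, Castillo, Fontaine, Quinn, Nguyen, Achebe, Eriksen, Yilmaz.

Petrov, Castillo, Fontaine, Quinn, Nguyen, Achebe, Eriksen, Yilmaz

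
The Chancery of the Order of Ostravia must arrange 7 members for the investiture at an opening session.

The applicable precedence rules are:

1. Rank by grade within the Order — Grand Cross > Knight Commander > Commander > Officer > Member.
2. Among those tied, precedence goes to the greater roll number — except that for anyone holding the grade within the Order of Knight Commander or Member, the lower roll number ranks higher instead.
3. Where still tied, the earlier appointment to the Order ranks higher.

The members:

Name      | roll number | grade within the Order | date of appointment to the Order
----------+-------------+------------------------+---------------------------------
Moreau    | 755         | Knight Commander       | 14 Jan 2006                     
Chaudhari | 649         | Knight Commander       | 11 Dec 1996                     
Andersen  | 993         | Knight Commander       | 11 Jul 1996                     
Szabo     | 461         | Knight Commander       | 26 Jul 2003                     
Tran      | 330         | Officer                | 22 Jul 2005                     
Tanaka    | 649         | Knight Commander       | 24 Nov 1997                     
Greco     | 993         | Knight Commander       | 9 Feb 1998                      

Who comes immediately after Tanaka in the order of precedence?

Moreau

By grade within the Order: Szabo, Chaudhari, Tanaka, Moreau, Andersen and Greco (Knight Commander); then Tran (Officer).
Among Szabo, Chaudhari, Tanaka, Moreau, Andersen and Greco, by roll number (lower first) (reversed rule for this group): Szabo (461) before Chaudhari and Tanaka (649) before Moreau (755) before Andersen and Greco (993).
Among Chaudhari and Tanaka, by date of appointment to the Order (earlier first): Chaudhari (11 Dec 1996) before Tanaka (24 Nov 1997).
Among Andersen and Greco, by date of appointment to the Order (earlier first): Andersen (11 Jul 1996) before Greco (9 Feb 1998).
Order: Szabo, Chaudhari, Tanaka, Moreau, Andersen, Greco, Tran.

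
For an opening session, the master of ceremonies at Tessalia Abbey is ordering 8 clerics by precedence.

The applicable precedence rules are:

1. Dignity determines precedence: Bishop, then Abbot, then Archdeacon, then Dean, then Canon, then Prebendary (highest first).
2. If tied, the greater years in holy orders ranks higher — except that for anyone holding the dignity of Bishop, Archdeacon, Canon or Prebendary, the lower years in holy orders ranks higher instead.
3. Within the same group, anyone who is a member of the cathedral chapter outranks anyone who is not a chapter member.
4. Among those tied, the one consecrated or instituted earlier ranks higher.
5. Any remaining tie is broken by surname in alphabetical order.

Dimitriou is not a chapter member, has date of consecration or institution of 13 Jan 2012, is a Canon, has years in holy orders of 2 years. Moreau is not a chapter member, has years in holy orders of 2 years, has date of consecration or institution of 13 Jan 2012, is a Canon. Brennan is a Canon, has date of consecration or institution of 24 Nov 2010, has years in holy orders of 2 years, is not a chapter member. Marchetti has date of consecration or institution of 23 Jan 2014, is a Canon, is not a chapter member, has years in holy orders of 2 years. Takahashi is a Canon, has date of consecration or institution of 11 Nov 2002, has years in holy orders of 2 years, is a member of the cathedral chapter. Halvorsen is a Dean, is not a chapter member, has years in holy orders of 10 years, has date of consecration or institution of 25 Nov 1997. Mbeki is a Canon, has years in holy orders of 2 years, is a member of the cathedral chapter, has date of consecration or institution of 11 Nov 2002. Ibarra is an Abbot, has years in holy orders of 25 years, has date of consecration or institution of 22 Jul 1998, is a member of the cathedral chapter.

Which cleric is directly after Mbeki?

By dignity: Ibarra (Abbot); then Halvorsen (Dean); then Mbeki, Takahashi, Brennan, Dimitriou, Moreau and Marchetti (Canon).
Mbeki, Takahashi, Brennan, Dimitriou, Moreau and Marchetti all have years in holy orders 2 years, so the next rule applies.
Among Mbeki, Takahashi, Brennan, Dimitriou, Moreau and Marchetti, a member of the cathedral chapter before not a chapter member: Mbeki and Takahashi (a member of the cathedral chapter) before Brennan, Dimitriou, Moreau and Marchetti (not a chapter member).
Mbeki and Takahashi both have date of consecration or institution 11 Nov 2002, so the next rule applies.
Among Mbeki and Takahashi, alphabetically by surname: Mbeki before Takahashi.
Among Brennan, Dimitriou, Moreau and Marchetti, by date of consecration or institution (earlier first): Brennan (24 Nov 2010) before Dimitriou and Moreau (13 Jan 2012) before Marchetti (23 Jan 2014).
Among Dimitriou and Moreau, alphabetically by surname: Dimitriou before Moreau.
Order: Ibarra, Halvorsen, Mbeki, Takahashi, Brennan, Dimitriou, Moreau, Marchetti.

Takahashi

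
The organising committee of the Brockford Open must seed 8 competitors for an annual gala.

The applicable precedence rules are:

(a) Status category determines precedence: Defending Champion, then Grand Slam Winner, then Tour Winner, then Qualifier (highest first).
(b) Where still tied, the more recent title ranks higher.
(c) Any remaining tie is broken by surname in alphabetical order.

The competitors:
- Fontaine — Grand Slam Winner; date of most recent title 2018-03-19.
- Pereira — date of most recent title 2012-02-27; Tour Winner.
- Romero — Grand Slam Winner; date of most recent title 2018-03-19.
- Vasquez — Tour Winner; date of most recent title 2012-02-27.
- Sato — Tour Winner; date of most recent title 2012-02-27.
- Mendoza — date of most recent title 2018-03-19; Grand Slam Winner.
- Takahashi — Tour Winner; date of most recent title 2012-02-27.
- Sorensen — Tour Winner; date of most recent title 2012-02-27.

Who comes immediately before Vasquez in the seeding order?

Takahashi

By status category: Fontaine, Mendoza and Romero (Grand Slam Winner); then Pereira, Sato, Sorensen, Takahashi and Vasquez (Tour Winner).
Fontaine, Mendoza and Romero all have date of most recent title 2018-03-19, so the next rule applies.
Among Fontaine, Mendoza and Romero, alphabetically by surname: Fontaine before Mendoza before Romero.
Pereira, Sato, Sorensen, Takahashi and Vasquez all have date of most recent title 2012-02-27, so the next rule applies.
Among Pereira, Sato, Sorensen, Takahashi and Vasquez, alphabetically by surname: Pereira before Sato before Sorensen before Takahashi before Vasquez.
Order: Fontaine, Mendoza, Romero, Pereira, Sato, Sorensen, Takahashi, Vasquez.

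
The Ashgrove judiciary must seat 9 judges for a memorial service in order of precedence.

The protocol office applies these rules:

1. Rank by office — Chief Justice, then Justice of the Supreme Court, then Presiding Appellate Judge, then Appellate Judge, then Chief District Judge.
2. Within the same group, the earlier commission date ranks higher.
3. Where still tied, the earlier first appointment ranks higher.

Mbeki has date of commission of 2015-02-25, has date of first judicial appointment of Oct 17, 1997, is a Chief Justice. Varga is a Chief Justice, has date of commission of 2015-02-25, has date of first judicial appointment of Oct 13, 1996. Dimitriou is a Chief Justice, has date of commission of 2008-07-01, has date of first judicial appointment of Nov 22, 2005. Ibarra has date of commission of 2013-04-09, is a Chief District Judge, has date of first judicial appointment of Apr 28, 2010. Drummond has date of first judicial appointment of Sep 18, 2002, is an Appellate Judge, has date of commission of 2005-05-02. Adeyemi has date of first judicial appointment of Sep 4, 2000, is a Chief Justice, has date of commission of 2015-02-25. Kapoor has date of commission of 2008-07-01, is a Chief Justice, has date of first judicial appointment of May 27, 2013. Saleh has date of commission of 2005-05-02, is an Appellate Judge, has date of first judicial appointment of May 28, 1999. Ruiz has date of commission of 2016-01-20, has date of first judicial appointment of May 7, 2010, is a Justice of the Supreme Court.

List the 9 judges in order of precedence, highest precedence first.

By office: Dimitriou, Kapoor, Varga, Mbeki and Adeyemi (Chief Justice); then Ruiz (Justice of the Supreme Court); then Saleh and Drummond (Appellate Judge); then Ibarra (Chief District Judge).
Among Dimitriou, Kapoor, Varga, Mbeki and Adeyemi, by date of commission (earlier first): Dimitriou and Kapoor (2008-07-01) before Varga, Mbeki and Adeyemi (2015-02-25).
Among Dimitriou and Kapoor, by date of first judicial appointment (earlier first): Dimitriou (Nov 22, 2005) before Kapoor (May 27, 2013).
Among Varga, Mbeki and Adeyemi, by date of first judicial appointment (earlier first): Varga (Oct 13, 1996) before Mbeki (Oct 17, 1997) before Adeyemi (Sep 4, 2000).
Saleh and Drummond both have date of commission 2005-05-02, so the next rule applies.
Among Saleh and Drummond, by date of first judicial appointment (earlier first): Saleh (May 28, 1999) before Drummond (Sep 18, 2002).
Full order: Dimitriou, Kapoor, Varga, Mbeki, Adeyemi, Ruiz, Saleh, Drummond, Ibarra.

Dimitriou, Kapoor, Varga, Mbeki, Adeyemi, Ruiz, Saleh, Drummond, Ibarra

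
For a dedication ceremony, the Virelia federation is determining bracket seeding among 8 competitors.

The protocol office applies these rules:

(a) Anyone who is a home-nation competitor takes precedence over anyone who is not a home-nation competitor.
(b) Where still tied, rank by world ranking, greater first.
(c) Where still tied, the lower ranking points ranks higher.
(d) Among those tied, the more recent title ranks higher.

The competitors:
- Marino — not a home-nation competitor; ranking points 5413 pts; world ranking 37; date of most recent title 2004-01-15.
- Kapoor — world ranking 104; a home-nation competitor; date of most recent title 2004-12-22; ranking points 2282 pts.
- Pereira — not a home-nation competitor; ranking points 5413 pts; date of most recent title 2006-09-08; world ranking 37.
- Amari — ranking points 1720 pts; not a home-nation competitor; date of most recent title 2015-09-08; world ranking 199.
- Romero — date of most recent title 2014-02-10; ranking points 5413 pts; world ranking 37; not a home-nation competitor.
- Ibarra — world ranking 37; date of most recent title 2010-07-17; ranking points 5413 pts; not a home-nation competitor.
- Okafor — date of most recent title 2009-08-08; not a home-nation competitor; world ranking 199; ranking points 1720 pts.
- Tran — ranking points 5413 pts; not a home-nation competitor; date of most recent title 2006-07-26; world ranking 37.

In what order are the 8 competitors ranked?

By the first rule: Kapoor (a home-nation competitor); then Amari, Okafor, Romero, Ibarra, Pereira, Tran and Marino (each not a home-nation competitor).
Among Amari, Okafor, Romero, Ibarra, Pereira, Tran and Marino, by world ranking (higher first): Amari and Okafor (199) before Romero, Ibarra, Pereira, Tran and Marino (37).
Amari and Okafor both have ranking points 1720 pts, so the next rule applies.
Among Amari and Okafor, by date of most recent title (later first): Amari (2015-09-08) before Okafor (2009-08-08).
Romero, Ibarra, Pereira, Tran and Marino all have ranking points 5413 pts, so the next rule applies.
Among Romero, Ibarra, Pereira, Tran and Marino, by date of most recent title (later first): Romero (2014-02-10) before Ibarra (2010-07-17) before Pereira (2006-09-08) before Tran (2006-07-26) before Marino (2004-01-15).
Full order: Kapoor, Amari, Okafor, Romero, Ibarra, Pereira, Tran, Marino.

Kapoor, Amari, Okafor, Romero, Ibarra, Pereira, Tran, Marino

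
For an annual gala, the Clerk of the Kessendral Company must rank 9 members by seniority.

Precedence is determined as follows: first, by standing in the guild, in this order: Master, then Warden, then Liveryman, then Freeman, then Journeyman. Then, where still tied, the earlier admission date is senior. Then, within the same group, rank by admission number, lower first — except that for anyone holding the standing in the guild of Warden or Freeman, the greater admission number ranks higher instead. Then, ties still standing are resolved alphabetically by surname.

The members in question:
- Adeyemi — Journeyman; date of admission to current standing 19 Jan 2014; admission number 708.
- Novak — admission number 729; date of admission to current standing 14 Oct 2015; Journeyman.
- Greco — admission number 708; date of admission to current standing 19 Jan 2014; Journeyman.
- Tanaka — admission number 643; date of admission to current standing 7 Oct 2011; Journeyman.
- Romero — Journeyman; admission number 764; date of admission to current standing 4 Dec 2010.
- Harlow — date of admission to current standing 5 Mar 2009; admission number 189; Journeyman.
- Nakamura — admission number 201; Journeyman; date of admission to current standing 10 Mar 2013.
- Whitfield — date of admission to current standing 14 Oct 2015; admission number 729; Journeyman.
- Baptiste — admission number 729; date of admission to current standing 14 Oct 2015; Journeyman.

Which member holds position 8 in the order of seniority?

By standing in the guild: Harlow, Romero, Tanaka, Nakamura, Adeyemi, Greco, Baptiste, Novak and Whitfield (Journeyman).
Among Harlow, Romero, Tanaka, Nakamura, Adeyemi, Greco, Baptiste, Novak and Whitfield, by date of admission to current standing (earlier first): Harlow (5 Mar 2009) before Romero (4 Dec 2010) before Tanaka (7 Oct 2011) before Nakamura (10 Mar 2013) before Adeyemi and Greco (19 Jan 2014) before Baptiste, Novak and Whitfield (14 Oct 2015).
Adeyemi and Greco both have admission number 708, so the next rule applies.
Among Adeyemi and Greco, alphabetically by surname: Adeyemi before Greco.
Baptiste, Novak and Whitfield all have admission number 729, so the next rule applies.
Among Baptiste, Novak and Whitfield, alphabetically by surname: Baptiste before Novak before Whitfield.
Order: Harlow, Romero, Tanaka, Nakamura, Adeyemi, Greco, Baptiste, Novak, Whitfield.

Novak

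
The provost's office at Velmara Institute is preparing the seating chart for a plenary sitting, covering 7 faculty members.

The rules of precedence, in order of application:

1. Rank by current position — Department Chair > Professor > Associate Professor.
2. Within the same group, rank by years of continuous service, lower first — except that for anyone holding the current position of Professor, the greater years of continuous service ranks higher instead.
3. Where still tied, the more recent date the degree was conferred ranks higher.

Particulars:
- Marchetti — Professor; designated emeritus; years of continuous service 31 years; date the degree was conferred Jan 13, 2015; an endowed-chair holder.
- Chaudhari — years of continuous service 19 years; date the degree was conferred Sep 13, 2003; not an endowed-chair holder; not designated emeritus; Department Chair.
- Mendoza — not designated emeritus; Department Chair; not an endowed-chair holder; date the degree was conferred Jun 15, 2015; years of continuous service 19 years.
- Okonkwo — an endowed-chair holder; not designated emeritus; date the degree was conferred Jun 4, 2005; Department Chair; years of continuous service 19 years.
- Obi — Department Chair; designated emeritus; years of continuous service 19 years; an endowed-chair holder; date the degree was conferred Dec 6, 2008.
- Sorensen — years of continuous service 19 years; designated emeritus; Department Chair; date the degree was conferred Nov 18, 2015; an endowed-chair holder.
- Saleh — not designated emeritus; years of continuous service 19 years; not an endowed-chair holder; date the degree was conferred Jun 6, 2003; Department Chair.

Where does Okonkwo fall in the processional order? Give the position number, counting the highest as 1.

By current position: Sorensen, Mendoza, Obi, Okonkwo, Chaudhari and Saleh (Department Chair); then Marchetti (Professor).
Sorensen, Mendoza, Obi, Okonkwo, Chaudhari and Saleh all have years of continuous service 19 years, so the next rule applies.
Among Sorensen, Mendoza, Obi, Okonkwo, Chaudhari and Saleh, by date the degree was conferred (later first): Sorensen (Nov 18, 2015) before Mendoza (Jun 15, 2015) before Obi (Dec 6, 2008) before Okonkwo (Jun 4, 2005) before Chaudhari (Sep 13, 2003) before Saleh (Jun 6, 2003).
Order: Sorensen, Mendoza, Obi, Okonkwo, Chaudhari, Saleh, Marchetti. So position 4.

4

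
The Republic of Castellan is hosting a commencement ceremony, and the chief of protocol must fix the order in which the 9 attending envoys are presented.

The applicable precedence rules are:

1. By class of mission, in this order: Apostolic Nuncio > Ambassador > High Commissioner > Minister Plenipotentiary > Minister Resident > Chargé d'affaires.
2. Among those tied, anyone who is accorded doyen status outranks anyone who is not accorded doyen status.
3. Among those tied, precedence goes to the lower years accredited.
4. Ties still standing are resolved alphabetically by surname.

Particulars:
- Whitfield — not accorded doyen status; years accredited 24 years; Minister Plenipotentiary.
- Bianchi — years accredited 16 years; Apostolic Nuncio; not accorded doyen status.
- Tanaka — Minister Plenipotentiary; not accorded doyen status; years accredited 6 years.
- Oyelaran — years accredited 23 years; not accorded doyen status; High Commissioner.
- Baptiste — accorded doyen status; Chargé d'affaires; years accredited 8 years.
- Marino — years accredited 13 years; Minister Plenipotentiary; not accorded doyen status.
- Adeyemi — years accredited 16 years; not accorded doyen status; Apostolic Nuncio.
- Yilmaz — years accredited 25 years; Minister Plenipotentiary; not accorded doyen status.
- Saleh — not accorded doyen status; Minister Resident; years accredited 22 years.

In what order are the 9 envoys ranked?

By class of mission: Adeyemi and Bianchi (Apostolic Nuncio); then Oyelaran (High Commissioner); then Tanaka, Marino, Whitfield and Yilmaz (Minister Plenipotentiary); then Saleh (Minister Resident); then Baptiste (Chargé d'affaires).
Adeyemi and Bianchi are each not accorded doyen status, so the next rule applies.
Adeyemi and Bianchi both have years accredited 16 years, so the next rule applies.
Among Adeyemi and Bianchi, alphabetically by surname: Adeyemi before Bianchi.
Tanaka, Marino, Whitfield and Yilmaz are each not accorded doyen status, so the next rule applies.
Among Tanaka, Marino, Whitfield and Yilmaz, by years accredited (lower first): Tanaka (6 years) before Marino (13 years) before Whitfield (24 years) before Yilmaz (25 years).
Full order: Adeyemi, Bianchi, Oyelaran, Tanaka, Marino, Whitfield, Yilmaz, Saleh, Baptiste.

Adeyemi, Bianchi, Oyelaran, Tanaka, Marino, Whitfield, Yilmaz, Saleh, Baptiste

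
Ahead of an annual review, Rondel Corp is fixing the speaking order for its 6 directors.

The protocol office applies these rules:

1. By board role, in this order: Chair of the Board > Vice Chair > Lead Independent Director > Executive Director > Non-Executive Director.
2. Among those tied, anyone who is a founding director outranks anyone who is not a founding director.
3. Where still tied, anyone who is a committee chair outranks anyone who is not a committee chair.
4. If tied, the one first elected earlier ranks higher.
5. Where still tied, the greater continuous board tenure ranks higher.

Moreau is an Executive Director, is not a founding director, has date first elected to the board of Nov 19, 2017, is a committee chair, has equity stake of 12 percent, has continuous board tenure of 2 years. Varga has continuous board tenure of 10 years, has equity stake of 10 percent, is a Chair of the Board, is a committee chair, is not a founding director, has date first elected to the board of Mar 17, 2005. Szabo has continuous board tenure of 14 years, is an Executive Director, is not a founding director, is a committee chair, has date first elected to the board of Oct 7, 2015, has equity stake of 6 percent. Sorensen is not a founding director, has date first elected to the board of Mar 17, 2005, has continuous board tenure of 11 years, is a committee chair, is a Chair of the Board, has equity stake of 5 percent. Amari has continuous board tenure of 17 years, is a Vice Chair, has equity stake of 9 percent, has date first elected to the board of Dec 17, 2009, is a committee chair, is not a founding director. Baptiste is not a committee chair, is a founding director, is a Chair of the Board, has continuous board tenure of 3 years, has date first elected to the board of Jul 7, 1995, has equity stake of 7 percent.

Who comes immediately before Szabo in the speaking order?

Amari

By board role: Baptiste, Sorensen and Varga (Chair of the Board); then Amari (Vice Chair); then Szabo and Moreau (Executive Director).
Among Baptiste, Sorensen and Varga, a founding director before not a founding director: Baptiste (a founding director) before Sorensen and Varga (not a founding director).
Sorensen and Varga are each a committee chair, so the next rule applies.
Sorensen and Varga both have date first elected to the board Mar 17, 2005, so the next rule applies.
Among Sorensen and Varga, by continuous board tenure (higher first): Sorensen (11 years) before Varga (10 years).
Szabo and Moreau are each not a founding director, so the next rule applies.
Szabo and Moreau are each a committee chair, so the next rule applies.
Among Szabo and Moreau, by date first elected to the board (earlier first): Szabo (Oct 7, 2015) before Moreau (Nov 19, 2017).
Order: Baptiste, Sorensen, Varga, Amari, Szabo, Moreau.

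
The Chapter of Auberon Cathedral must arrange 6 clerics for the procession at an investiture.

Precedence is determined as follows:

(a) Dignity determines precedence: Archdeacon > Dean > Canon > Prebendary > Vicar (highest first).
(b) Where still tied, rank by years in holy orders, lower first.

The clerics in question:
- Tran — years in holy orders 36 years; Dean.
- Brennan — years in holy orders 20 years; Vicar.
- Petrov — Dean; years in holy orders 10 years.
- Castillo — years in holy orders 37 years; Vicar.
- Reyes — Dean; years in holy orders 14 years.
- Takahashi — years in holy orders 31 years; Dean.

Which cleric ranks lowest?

By dignity: Petrov, Reyes, Takahashi and Tran (Dean); then Brennan and Castillo (Vicar).
Among Petrov, Reyes, Takahashi and Tran, by years in holy orders (lower first): Petrov (10 years) before Reyes (14 years) before Takahashi (31 years) before Tran (36 years).
Among Brennan and Castillo, by years in holy orders (lower first): Brennan (20 years) before Castillo (37 years).
Order: Petrov, Reyes, Takahashi, Tran, Brennan, Castillo.

Castillo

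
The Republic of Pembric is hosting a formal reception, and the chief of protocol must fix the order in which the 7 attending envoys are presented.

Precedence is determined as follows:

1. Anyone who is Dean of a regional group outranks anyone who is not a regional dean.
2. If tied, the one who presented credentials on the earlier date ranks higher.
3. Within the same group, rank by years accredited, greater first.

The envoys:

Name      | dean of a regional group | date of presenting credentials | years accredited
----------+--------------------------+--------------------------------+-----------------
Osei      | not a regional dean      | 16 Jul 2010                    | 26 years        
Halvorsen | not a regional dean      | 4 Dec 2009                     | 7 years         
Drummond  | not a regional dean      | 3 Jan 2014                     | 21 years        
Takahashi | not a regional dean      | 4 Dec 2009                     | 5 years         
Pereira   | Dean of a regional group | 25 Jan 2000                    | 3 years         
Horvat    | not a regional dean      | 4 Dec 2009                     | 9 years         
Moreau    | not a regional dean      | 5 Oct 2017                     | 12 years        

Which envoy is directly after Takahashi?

Osei

By the first rule: Pereira (Dean of a regional group); then Horvat, Halvorsen, Takahashi, Osei, Drummond and Moreau (each not a regional dean).
Among Horvat, Halvorsen, Takahashi, Osei, Drummond and Moreau, by date of presenting credentials (earlier first): Horvat, Halvorsen and Takahashi (4 Dec 2009) before Osei (16 Jul 2010) before Drummond (3 Jan 2014) before Moreau (5 Oct 2017).
Among Horvat, Halvorsen and Takahashi, by years accredited (higher first): Horvat (9 years) before Halvorsen (7 years) before Takahashi (5 years).
Order: Pereira, Horvat, Halvorsen, Takahashi, Osei, Drummond, Moreau.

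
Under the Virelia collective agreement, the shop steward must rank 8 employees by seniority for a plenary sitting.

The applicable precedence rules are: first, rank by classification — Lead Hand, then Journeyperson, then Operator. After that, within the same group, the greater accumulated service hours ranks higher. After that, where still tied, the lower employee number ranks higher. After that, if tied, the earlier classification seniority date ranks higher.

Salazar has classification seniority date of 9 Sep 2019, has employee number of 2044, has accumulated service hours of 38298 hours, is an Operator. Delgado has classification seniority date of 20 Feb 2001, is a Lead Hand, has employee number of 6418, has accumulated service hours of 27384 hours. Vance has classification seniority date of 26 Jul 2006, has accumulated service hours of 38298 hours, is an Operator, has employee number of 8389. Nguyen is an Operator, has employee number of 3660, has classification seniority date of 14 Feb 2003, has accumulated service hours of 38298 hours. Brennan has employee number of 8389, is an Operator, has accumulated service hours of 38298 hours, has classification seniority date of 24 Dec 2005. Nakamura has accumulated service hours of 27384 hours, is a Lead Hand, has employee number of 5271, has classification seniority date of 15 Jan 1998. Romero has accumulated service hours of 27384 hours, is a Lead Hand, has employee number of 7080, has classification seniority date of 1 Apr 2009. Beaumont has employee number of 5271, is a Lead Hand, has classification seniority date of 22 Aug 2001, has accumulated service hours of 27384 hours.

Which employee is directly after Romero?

Salazar

By classification: Nakamura, Beaumont, Delgado and Romero (Lead Hand); then Salazar, Nguyen, Brennan and Vance (Operator).
Nakamura, Beaumont, Delgado and Romero all have accumulated service hours 27384 hours, so the next rule applies.
Among Nakamura, Beaumont, Delgado and Romero, by employee number (lower first): Nakamura and Beaumont (5271) before Delgado (6418) before Romero (7080).
Among Nakamura and Beaumont, by classification seniority date (earlier first): Nakamura (15 Jan 1998) before Beaumont (22 Aug 2001).
Salazar, Nguyen, Brennan and Vance all have accumulated service hours 38298 hours, so the next rule applies.
Among Salazar, Nguyen, Brennan and Vance, by employee number (lower first): Salazar (2044) before Nguyen (3660) before Brennan and Vance (8389).
Among Brennan and Vance, by classification seniority date (earlier first): Brennan (24 Dec 2005) before Vance (26 Jul 2006).
Order: Nakamura, Beaumont, Delgado, Romero, Salazar, Nguyen, Brennan, Vance.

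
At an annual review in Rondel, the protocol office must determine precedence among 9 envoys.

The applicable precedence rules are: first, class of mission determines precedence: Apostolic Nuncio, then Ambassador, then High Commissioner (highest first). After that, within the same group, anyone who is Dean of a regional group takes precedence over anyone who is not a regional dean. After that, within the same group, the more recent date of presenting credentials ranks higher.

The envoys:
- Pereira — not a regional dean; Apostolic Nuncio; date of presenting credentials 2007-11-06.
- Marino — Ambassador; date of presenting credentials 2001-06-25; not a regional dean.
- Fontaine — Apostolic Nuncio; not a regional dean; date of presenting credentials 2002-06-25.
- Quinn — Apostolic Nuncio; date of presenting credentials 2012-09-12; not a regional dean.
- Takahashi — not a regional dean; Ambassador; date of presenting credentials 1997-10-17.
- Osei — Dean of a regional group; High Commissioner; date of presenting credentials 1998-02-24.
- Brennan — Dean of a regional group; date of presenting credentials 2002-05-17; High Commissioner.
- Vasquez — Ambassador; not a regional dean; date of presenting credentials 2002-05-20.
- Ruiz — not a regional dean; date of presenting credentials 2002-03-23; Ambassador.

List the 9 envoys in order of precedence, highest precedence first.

By class of mission: Quinn, Pereira and Fontaine (Apostolic Nuncio); then Vasquez, Ruiz, Marino and Takahashi (Ambassador); then Brennan and Osei (High Commissioner).
Quinn, Pereira and Fontaine are each not a regional dean, so the next rule applies.
Among Quinn, Pereira and Fontaine, by date of presenting credentials (later first): Quinn (2012-09-12) before Pereira (2007-11-06) before Fontaine (2002-06-25).
Vasquez, Ruiz, Marino and Takahashi are each not a regional dean, so the next rule applies.
Among Vasquez, Ruiz, Marino and Takahashi, by date of presenting credentials (later first): Vasquez (2002-05-20) before Ruiz (2002-03-23) before Marino (2001-06-25) before Takahashi (1997-10-17).
Brennan and Osei are each Dean of a regional group, so the next rule applies.
Among Brennan and Osei, by date of presenting credentials (later first): Brennan (2002-05-17) before Osei (1998-02-24).
Full order: Quinn, Pereira, Fontaine, Vasquez, Ruiz, Marino, Takahashi, Brennan, Osei.

Quinn, Pereira, Fontaine, Vasquez, Ruiz, Marino, Takahashi, Brennan, Osei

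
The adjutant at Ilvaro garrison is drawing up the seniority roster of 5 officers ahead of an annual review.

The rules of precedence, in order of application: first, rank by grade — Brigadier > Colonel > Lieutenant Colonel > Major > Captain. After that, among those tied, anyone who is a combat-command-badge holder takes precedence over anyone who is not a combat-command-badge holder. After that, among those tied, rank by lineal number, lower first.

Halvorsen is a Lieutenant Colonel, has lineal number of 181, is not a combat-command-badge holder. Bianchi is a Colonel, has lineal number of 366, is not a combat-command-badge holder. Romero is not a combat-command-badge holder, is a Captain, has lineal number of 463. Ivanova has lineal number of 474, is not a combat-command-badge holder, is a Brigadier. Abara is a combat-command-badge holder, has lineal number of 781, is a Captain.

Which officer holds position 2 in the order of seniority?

Bianchi

By grade: Ivanova (Brigadier); then Bianchi (Colonel); then Halvorsen (Lieutenant Colonel); then Abara and Romero (Captain).
Among Abara and Romero, a combat-command-badge holder before not a combat-command-badge holder: Abara (a combat-command-badge holder) before Romero (not a combat-command-badge holder).
Order: Ivanova, Bianchi, Halvorsen, Abara, Romero.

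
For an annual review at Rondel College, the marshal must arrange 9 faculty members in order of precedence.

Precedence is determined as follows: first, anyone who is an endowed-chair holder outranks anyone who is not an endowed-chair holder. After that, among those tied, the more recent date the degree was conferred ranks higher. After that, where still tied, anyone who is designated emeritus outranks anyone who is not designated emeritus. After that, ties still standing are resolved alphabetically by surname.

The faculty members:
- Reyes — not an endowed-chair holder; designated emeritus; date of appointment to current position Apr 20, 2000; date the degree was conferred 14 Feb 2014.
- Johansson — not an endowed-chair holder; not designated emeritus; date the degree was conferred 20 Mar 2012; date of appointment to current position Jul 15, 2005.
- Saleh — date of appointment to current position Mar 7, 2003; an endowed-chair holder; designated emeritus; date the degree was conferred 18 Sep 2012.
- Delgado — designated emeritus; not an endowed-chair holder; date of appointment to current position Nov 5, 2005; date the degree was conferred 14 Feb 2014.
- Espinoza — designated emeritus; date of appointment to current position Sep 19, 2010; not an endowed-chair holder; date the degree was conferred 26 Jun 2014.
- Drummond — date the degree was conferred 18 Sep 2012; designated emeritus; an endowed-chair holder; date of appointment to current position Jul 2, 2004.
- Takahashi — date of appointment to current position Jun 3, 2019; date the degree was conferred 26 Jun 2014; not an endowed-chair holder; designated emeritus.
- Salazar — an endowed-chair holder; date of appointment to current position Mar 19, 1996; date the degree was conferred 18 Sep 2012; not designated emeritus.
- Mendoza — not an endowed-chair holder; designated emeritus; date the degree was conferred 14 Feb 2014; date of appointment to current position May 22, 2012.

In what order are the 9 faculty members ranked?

Drummond, Saleh, Salazar, Espinoza, Takahashi, Delgado, Mendoza, Reyes, Johansson

By the first rule: Drummond, Saleh and Salazar (each an endowed-chair holder); then Espinoza, Takahashi, Delgado, Mendoza, Reyes and Johansson (each not an endowed-chair holder).
Drummond, Saleh and Salazar all have date the degree was conferred 18 Sep 2012, so the next rule applies.
Among Drummond, Saleh and Salazar, designated emeritus before not designated emeritus: Drummond and Saleh (designated emeritus) before Salazar (not designated emeritus).
Among Drummond and Saleh, alphabetically by surname: Drummond before Saleh.
Among Espinoza, Takahashi, Delgado, Mendoza, Reyes and Johansson, by date the degree was conferred (later first): Espinoza and Takahashi (26 Jun 2014) before Delgado, Mendoza and Reyes (14 Feb 2014) before Johansson (20 Mar 2012).
Espinoza and Takahashi are each designated emeritus, so the next rule applies.
Among Espinoza and Takahashi, alphabetically by surname: Espinoza before Takahashi.
Delgado, Mendoza and Reyes are each designated emeritus, so the next rule applies.
Among Delgado, Mendoza and Reyes, alphabetically by surname: Delgado before Mendoza before Reyes.
Full order: Drummond, Saleh, Salazar, Espinoza, Takahashi, Delgado, Mendoza, Reyes, Johansson.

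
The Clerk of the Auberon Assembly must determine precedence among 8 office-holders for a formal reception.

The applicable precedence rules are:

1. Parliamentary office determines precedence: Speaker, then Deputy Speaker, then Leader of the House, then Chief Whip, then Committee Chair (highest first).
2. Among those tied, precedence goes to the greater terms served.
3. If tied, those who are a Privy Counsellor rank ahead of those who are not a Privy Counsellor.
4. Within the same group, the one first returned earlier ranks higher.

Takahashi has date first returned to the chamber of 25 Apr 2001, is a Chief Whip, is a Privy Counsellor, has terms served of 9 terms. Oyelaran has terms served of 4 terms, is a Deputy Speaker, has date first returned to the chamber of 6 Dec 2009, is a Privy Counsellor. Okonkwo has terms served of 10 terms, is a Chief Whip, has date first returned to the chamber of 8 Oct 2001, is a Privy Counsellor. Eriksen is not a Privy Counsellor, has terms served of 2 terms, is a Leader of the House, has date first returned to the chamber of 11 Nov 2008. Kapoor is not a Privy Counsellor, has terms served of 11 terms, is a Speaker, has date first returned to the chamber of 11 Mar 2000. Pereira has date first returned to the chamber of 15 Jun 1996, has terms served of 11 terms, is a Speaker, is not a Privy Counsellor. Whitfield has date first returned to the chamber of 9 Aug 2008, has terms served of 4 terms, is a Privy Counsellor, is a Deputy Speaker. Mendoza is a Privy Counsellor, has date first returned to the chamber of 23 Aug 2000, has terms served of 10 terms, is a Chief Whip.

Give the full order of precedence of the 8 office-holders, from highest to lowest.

Pereira, Kapoor, Whitfield, Oyelaran, Eriksen, Mendoza, Okonkwo, Takahashi

By parliamentary office: Pereira and Kapoor (Speaker); then Whitfield and Oyelaran (Deputy Speaker); then Eriksen (Leader of the House); then Mendoza, Okonkwo and Takahashi (Chief Whip).
Pereira and Kapoor both have terms served 11 terms, so the next rule applies.
Pereira and Kapoor are each not a Privy Counsellor, so the next rule applies.
Among Pereira and Kapoor, by date first returned to the chamber (earlier first): Pereira (15 Jun 1996) before Kapoor (11 Mar 2000).
Whitfield and Oyelaran both have terms served 4 terms, so the next rule applies.
Whitfield and Oyelaran are each a Privy Counsellor, so the next rule applies.
Among Whitfield and Oyelaran, by date first returned to the chamber (earlier first): Whitfield (9 Aug 2008) before Oyelaran (6 Dec 2009).
Among Mendoza, Okonkwo and Takahashi, by terms served (higher first): Mendoza and Okonkwo (10 terms) before Takahashi (9 terms).
Mendoza and Okonkwo are each a Privy Counsellor, so the next rule applies.
Among Mendoza and Okonkwo, by date first returned to the chamber (earlier first): Mendoza (23 Aug 2000) before Okonkwo (8 Oct 2001).
Full order: Pereira, Kapoor, Whitfield, Oyelaran, Eriksen, Mendoza, Okonkwo, Takahashi.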